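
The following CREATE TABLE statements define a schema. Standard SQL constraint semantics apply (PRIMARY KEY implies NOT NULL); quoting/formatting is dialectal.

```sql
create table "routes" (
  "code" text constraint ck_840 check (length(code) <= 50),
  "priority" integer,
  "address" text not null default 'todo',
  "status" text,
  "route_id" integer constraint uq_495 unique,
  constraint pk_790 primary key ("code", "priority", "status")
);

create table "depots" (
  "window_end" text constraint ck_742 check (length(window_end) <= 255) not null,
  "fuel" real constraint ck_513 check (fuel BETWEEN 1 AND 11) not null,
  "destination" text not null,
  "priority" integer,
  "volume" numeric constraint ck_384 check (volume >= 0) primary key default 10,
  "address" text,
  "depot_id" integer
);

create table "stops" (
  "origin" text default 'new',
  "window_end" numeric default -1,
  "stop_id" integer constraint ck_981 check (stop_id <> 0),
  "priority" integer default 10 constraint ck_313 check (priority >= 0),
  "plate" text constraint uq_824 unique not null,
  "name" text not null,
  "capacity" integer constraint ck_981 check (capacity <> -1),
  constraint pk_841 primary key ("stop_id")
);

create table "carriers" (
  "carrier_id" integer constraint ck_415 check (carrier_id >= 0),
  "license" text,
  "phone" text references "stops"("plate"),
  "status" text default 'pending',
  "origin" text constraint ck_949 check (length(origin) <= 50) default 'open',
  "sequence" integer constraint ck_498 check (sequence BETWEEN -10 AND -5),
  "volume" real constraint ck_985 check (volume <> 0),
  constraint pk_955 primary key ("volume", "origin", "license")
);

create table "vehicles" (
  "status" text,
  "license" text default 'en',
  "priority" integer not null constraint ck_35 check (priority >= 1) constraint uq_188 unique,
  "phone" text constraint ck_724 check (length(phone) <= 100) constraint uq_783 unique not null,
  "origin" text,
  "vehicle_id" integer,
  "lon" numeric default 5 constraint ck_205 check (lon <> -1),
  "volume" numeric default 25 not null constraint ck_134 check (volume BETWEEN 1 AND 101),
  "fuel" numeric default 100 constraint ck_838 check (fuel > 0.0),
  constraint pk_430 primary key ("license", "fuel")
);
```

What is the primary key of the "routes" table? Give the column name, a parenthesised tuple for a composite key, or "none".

(code, priority, status)

A table-level PRIMARY KEY clause names 3 columns: code, priority, status.
This is a composite key — the combination is unique, not each column individually.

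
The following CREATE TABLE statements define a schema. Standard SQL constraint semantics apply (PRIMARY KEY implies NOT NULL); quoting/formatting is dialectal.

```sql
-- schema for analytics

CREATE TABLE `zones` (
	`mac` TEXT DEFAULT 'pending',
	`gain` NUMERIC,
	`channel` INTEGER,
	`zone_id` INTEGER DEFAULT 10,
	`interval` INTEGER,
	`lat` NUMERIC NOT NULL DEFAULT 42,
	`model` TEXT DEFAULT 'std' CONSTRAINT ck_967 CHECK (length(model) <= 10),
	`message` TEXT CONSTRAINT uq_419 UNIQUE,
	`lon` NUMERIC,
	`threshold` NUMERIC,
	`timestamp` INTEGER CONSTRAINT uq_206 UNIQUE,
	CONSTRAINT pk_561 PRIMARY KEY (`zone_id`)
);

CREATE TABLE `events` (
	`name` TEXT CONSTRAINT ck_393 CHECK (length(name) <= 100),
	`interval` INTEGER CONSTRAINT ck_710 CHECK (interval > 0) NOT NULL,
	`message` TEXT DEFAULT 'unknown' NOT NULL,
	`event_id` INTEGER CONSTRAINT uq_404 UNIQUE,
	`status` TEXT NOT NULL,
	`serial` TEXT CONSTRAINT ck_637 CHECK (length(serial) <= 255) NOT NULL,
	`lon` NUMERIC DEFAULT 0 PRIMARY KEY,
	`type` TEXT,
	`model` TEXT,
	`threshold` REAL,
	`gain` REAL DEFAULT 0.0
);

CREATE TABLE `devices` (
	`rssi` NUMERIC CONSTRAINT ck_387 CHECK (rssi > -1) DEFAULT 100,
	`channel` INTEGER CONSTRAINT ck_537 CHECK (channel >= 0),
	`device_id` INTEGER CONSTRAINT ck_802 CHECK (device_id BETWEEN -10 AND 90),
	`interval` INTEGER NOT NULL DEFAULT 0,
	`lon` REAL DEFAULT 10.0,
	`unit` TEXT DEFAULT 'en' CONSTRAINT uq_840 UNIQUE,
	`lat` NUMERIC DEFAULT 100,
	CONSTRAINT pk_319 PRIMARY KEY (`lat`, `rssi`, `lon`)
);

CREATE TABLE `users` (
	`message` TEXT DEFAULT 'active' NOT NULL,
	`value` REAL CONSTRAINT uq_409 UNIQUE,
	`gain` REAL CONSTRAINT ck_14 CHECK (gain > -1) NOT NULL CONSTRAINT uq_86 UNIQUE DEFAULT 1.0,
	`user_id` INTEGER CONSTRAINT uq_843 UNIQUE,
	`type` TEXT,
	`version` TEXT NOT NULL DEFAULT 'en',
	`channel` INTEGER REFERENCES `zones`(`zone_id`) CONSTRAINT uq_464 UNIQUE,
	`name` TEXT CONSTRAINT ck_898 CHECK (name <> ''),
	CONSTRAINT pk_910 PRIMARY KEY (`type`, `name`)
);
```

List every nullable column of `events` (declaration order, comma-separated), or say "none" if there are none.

- name: CHECK does not forbid NULL (a CHECK constraint passes when its expression is NULL) → nullable.
- interval: declared NOT NULL → not nullable.
- message: declared NOT NULL → not nullable.
- event_id: UNIQUE does not imply NOT NULL → nullable.
- status: declared NOT NULL → not nullable.
- serial: declared NOT NULL → not nullable.
- lon: part of the PRIMARY KEY, which implies NOT NULL → not nullable.
- type: no NOT NULL constraint applies → nullable.
- model: no NOT NULL constraint applies → nullable.
- threshold: no NOT NULL constraint applies → nullable.
- gain: DEFAULT only fills an omitted column; an explicit NULL is still allowed → nullable.

name, event_id, type, model, threshold, gain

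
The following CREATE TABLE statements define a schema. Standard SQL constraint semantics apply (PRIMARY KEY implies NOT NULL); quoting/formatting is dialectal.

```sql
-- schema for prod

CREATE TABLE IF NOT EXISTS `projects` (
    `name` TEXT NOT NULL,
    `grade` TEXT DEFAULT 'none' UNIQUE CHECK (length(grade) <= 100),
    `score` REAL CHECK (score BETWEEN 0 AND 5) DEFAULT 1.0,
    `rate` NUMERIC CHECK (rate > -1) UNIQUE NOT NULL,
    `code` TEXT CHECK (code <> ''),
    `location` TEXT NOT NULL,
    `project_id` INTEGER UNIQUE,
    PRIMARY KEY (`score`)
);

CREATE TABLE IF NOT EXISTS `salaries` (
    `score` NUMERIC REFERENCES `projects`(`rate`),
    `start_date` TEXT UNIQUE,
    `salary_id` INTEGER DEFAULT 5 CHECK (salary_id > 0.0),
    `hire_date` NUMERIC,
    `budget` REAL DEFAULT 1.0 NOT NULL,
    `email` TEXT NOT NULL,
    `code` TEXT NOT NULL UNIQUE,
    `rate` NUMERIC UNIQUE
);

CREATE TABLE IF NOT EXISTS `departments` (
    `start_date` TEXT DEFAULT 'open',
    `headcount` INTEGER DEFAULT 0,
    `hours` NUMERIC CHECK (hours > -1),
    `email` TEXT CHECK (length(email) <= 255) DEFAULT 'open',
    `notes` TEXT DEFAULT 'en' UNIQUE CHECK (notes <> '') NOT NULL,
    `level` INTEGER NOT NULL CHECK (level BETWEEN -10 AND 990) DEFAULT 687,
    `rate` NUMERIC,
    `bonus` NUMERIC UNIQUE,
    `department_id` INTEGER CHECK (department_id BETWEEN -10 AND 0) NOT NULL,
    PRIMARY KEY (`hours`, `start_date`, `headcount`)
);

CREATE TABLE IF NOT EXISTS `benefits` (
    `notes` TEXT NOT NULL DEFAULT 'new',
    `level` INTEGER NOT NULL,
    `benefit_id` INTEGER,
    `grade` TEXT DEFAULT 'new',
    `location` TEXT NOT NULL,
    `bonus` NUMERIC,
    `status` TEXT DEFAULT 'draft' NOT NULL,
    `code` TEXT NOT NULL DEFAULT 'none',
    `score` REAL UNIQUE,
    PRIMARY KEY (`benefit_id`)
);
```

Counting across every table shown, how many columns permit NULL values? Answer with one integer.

14

projects: 3 nullable (grade, code, project_id — PK (score) and explicit NOT NULL columns excluded).
salaries: 5 nullable (score, start_date, salary_id, hire_date, rate — PK none and explicit NOT NULL columns excluded).
departments: 3 nullable (email, rate, bonus — PK (hours, start_date, headcount) and explicit NOT NULL columns excluded).
benefits: 3 nullable (grade, bonus, score — PK (benefit_id) and explicit NOT NULL columns excluded).
Total: 3 + 5 + 3 + 3 = 14.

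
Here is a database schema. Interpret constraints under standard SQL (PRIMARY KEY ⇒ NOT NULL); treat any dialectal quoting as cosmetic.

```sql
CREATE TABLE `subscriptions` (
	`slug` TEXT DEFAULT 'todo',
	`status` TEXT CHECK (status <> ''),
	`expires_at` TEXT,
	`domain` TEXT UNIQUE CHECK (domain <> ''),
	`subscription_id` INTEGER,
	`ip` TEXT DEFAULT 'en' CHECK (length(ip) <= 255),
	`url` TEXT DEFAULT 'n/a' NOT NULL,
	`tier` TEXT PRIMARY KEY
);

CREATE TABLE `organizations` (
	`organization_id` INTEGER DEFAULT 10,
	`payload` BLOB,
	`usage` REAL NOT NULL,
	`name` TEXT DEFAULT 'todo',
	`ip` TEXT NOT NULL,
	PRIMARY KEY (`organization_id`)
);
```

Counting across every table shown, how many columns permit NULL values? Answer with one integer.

subscriptions: 6 nullable (slug, status, expires_at, domain, subscription_id, ip — PK (tier) and explicit NOT NULL columns excluded).
organizations: 2 nullable (payload, name — PK (organization_id) and explicit NOT NULL columns excluded).
Total: 6 + 2 = 8.

8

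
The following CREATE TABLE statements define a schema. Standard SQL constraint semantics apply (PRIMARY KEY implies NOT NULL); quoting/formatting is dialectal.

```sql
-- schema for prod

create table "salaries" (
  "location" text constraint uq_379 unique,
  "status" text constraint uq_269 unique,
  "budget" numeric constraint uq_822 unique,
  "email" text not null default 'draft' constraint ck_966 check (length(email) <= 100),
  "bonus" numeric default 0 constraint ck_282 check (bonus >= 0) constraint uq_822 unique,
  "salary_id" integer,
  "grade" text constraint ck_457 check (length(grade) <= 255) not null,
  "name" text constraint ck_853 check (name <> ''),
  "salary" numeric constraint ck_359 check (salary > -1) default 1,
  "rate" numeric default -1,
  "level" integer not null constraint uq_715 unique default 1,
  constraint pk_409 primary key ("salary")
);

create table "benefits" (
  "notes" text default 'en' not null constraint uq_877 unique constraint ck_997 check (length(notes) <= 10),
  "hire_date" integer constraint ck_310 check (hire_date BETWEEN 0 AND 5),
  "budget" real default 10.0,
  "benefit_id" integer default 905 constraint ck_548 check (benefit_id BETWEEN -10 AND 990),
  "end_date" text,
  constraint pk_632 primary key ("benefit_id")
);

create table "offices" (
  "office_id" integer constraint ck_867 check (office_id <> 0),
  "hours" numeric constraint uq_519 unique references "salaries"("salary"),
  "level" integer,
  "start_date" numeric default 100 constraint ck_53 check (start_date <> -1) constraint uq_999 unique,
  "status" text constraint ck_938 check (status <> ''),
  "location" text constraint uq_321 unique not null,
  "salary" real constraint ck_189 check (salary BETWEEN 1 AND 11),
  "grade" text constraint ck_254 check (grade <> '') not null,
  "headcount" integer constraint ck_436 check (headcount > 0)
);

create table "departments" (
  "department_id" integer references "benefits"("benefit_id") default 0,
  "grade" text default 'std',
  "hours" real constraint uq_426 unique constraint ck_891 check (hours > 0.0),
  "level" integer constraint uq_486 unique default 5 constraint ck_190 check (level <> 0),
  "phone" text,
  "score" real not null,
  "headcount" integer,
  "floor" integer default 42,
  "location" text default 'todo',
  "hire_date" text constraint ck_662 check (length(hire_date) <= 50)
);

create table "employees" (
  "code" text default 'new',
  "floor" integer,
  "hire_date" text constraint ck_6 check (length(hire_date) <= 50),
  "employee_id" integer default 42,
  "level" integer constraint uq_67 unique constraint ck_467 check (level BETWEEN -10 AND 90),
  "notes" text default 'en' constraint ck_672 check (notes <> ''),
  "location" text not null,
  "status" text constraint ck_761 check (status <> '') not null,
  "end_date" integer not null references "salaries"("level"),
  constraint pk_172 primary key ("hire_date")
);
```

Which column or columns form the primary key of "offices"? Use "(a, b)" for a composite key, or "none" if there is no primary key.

No column is declared PRIMARY KEY inline, and there is no table-level PRIMARY KEY clause in offices.

none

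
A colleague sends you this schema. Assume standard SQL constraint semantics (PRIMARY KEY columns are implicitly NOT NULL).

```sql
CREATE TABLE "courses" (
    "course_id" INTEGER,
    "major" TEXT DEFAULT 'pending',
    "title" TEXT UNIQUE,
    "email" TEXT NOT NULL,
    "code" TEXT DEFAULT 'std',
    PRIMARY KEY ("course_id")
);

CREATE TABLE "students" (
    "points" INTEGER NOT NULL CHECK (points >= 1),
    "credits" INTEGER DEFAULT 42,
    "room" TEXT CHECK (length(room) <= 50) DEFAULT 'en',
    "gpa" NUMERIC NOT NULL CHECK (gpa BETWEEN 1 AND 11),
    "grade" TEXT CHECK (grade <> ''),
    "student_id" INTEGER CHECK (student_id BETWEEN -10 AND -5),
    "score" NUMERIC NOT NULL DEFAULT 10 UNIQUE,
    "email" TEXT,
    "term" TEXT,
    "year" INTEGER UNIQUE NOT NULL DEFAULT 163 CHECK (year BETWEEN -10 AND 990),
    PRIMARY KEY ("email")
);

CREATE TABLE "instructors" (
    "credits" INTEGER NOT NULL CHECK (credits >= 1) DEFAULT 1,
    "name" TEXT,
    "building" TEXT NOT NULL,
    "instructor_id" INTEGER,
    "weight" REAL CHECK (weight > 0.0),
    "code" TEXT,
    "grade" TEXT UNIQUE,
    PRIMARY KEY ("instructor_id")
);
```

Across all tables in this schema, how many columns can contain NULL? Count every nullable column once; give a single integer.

12

courses: 3 nullable (major, title, code — PK (course_id) and explicit NOT NULL columns excluded).
students: 5 nullable (credits, room, grade, student_id, term — PK (email) and explicit NOT NULL columns excluded).
instructors: 4 nullable (name, weight, code, grade — PK (instructor_id) and explicit NOT NULL columns excluded).
Total: 3 + 5 + 4 = 12.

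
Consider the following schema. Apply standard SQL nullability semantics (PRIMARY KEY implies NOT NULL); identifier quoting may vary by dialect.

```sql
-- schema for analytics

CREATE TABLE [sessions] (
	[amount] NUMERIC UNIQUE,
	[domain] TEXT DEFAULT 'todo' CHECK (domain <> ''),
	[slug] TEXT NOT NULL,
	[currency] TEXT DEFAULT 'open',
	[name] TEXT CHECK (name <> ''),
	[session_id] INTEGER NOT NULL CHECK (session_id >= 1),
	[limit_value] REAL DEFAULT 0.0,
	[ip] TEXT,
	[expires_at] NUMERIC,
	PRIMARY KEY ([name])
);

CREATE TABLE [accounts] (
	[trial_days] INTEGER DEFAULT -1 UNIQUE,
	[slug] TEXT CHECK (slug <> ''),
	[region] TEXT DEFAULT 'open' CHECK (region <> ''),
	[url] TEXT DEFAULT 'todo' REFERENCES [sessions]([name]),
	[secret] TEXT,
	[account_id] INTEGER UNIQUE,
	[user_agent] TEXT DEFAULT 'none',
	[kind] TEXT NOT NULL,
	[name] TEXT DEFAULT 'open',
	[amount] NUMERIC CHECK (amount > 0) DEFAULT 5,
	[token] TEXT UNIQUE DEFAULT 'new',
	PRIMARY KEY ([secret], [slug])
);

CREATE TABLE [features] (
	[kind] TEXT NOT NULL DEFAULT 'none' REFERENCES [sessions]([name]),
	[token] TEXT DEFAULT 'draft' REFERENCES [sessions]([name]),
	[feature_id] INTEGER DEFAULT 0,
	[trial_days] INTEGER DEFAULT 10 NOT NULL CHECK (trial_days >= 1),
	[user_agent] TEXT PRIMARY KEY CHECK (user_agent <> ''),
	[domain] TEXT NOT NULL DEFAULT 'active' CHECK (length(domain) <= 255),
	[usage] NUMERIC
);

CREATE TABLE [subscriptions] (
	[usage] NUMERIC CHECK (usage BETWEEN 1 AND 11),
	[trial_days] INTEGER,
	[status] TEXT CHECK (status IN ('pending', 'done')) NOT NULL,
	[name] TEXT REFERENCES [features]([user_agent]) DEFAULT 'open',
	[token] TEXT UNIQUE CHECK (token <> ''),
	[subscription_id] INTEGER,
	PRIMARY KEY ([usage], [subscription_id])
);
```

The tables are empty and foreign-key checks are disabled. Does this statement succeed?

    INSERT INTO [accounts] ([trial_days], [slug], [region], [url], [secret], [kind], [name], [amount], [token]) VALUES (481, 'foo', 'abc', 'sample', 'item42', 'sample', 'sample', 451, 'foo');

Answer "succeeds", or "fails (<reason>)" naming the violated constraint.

succeeds

NOT NULL columns: kind is supplied; secret is supplied; slug is supplied.
CHECK constraints: 'foo' satisfies (slug <> ''); 'abc' satisfies (region <> ''); 451 satisfies (amount > 0).
No constraint is violated.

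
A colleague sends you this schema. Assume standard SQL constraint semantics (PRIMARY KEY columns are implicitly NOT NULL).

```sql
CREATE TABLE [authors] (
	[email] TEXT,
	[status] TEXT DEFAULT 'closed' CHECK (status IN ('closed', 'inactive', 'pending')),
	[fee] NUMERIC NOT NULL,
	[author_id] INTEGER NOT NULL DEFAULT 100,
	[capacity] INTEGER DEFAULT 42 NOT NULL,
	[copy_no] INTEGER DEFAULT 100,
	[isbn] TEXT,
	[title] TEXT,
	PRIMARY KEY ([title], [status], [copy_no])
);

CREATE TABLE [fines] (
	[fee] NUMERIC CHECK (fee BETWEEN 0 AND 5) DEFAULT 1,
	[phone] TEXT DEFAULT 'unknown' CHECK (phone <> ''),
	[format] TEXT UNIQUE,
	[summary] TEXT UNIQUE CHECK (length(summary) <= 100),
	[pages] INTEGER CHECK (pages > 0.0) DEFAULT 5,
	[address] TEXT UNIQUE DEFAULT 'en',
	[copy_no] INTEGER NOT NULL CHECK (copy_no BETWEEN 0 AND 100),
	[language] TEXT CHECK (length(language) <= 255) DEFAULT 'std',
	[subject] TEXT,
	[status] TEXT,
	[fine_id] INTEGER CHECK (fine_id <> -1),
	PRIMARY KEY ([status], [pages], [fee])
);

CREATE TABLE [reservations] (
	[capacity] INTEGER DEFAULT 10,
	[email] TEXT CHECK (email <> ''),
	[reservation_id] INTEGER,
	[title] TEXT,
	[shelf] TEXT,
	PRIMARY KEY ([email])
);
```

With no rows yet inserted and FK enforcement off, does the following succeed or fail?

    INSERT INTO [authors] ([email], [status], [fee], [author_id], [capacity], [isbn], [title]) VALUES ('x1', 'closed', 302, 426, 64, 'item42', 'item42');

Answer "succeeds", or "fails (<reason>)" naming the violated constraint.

succeeds

NOT NULL columns: author_id is supplied; capacity is supplied; copy_no defaults to 100; fee is supplied; status is supplied; title is supplied.
CHECK constraints: 'closed' satisfies (status IN ('closed', 'inactive', 'pending')).
No constraint is violated.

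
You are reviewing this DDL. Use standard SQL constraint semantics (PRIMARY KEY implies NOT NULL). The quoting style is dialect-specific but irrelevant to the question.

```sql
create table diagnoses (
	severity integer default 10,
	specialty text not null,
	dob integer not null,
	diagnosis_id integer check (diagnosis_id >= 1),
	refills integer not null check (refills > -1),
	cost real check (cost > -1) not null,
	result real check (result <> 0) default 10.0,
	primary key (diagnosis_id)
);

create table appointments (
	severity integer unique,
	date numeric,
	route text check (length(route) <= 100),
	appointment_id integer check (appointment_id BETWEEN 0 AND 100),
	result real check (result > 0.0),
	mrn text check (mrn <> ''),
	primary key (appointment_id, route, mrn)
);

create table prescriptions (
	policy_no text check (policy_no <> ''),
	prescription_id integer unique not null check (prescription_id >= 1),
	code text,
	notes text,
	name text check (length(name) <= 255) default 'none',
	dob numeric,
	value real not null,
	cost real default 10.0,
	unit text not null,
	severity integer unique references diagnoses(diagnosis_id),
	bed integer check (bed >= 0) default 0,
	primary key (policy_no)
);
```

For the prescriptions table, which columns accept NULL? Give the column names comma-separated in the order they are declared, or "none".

- policy_no: part of the PRIMARY KEY, which implies NOT NULL → not nullable.
- prescription_id: declared NOT NULL → not nullable.
- code: no NOT NULL constraint applies → nullable.
- notes: no NOT NULL constraint applies → nullable.
- name: CHECK does not forbid NULL (a CHECK constraint passes when its expression is NULL) → nullable.
- dob: no NOT NULL constraint applies → nullable.
- value: declared NOT NULL → not nullable.
- cost: DEFAULT only fills an omitted column; an explicit NULL is still allowed → nullable.
- unit: declared NOT NULL → not nullable.
- severity: a foreign key column may be NULL unless separately constrained → nullable.
- bed: CHECK does not forbid NULL (a CHECK constraint passes when its expression is NULL) → nullable.

code, notes, name, dob, cost, severity, bed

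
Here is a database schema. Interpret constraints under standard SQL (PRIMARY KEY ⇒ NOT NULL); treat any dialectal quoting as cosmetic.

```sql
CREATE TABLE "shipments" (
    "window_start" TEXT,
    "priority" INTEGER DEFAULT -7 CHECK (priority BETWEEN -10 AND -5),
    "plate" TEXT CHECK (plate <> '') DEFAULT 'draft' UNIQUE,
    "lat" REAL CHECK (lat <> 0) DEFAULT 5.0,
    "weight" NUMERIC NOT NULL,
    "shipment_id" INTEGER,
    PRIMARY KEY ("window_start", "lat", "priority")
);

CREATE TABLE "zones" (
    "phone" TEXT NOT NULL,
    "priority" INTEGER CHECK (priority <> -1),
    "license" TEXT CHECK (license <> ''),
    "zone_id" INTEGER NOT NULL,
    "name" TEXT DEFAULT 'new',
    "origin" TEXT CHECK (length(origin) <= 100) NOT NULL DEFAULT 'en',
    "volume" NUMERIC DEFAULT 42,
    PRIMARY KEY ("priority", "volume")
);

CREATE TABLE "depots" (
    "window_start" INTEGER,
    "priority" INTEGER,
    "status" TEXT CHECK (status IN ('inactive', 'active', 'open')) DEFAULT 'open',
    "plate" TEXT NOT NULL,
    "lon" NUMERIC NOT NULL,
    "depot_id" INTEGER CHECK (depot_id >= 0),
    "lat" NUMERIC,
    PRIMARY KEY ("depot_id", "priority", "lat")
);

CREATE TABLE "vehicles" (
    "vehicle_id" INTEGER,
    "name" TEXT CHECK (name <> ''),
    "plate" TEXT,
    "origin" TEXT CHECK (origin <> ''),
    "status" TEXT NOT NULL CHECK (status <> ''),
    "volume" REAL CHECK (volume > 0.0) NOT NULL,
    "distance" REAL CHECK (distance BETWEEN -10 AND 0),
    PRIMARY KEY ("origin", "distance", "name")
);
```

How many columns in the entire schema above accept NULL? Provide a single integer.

shipments: 2 nullable (plate, shipment_id — PK (window_start, lat, priority) and explicit NOT NULL columns excluded).
zones: 2 nullable (license, name — PK (priority, volume) and explicit NOT NULL columns excluded).
depots: 2 nullable (window_start, status — PK (depot_id, priority, lat) and explicit NOT NULL columns excluded).
vehicles: 2 nullable (vehicle_id, plate — PK (origin, distance, name) and explicit NOT NULL columns excluded).
Total: 2 + 2 + 2 + 2 = 8.

8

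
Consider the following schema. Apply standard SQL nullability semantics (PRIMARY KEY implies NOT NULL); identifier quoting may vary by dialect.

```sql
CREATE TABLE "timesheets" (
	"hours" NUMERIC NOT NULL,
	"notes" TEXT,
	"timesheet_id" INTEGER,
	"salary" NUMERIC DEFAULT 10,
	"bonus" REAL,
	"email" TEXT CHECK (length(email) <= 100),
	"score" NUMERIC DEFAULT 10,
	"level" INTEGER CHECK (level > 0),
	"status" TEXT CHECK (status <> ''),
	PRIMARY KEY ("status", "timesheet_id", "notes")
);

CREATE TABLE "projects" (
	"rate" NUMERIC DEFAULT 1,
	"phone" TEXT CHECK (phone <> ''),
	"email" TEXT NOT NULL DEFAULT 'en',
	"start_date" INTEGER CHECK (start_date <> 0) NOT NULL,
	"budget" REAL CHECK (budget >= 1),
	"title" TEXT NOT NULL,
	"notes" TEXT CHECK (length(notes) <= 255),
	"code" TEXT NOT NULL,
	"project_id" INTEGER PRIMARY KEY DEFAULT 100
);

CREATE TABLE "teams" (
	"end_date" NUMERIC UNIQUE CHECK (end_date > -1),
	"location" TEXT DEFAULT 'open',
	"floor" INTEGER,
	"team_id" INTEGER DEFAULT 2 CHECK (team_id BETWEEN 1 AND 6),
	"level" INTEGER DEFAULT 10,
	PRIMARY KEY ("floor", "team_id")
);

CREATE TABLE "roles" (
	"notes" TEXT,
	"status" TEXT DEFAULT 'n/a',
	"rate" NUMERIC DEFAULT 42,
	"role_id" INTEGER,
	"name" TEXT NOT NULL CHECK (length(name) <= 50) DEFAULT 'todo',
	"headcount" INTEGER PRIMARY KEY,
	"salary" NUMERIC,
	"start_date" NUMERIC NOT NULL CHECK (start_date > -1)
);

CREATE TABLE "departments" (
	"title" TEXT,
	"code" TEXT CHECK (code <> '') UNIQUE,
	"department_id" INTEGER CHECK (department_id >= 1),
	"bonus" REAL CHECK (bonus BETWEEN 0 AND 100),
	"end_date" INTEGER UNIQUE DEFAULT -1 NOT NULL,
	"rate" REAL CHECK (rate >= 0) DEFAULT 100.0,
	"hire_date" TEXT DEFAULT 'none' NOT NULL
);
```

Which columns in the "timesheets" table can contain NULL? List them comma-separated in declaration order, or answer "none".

- hours: declared NOT NULL → not nullable.
- notes: part of the PRIMARY KEY, which implies NOT NULL → not nullable.
- timesheet_id: part of the PRIMARY KEY, which implies NOT NULL → not nullable.
- salary: DEFAULT only fills an omitted column; an explicit NULL is still allowed → nullable.
- bonus: no NOT NULL constraint applies → nullable.
- email: CHECK does not forbid NULL (a CHECK constraint passes when its expression is NULL) → nullable.
- score: DEFAULT only fills an omitted column; an explicit NULL is still allowed → nullable.
- level: CHECK does not forbid NULL (a CHECK constraint passes when its expression is NULL) → nullable.
- status: part of the PRIMARY KEY, which implies NOT NULL → not nullable.

salary, bonus, email, score, level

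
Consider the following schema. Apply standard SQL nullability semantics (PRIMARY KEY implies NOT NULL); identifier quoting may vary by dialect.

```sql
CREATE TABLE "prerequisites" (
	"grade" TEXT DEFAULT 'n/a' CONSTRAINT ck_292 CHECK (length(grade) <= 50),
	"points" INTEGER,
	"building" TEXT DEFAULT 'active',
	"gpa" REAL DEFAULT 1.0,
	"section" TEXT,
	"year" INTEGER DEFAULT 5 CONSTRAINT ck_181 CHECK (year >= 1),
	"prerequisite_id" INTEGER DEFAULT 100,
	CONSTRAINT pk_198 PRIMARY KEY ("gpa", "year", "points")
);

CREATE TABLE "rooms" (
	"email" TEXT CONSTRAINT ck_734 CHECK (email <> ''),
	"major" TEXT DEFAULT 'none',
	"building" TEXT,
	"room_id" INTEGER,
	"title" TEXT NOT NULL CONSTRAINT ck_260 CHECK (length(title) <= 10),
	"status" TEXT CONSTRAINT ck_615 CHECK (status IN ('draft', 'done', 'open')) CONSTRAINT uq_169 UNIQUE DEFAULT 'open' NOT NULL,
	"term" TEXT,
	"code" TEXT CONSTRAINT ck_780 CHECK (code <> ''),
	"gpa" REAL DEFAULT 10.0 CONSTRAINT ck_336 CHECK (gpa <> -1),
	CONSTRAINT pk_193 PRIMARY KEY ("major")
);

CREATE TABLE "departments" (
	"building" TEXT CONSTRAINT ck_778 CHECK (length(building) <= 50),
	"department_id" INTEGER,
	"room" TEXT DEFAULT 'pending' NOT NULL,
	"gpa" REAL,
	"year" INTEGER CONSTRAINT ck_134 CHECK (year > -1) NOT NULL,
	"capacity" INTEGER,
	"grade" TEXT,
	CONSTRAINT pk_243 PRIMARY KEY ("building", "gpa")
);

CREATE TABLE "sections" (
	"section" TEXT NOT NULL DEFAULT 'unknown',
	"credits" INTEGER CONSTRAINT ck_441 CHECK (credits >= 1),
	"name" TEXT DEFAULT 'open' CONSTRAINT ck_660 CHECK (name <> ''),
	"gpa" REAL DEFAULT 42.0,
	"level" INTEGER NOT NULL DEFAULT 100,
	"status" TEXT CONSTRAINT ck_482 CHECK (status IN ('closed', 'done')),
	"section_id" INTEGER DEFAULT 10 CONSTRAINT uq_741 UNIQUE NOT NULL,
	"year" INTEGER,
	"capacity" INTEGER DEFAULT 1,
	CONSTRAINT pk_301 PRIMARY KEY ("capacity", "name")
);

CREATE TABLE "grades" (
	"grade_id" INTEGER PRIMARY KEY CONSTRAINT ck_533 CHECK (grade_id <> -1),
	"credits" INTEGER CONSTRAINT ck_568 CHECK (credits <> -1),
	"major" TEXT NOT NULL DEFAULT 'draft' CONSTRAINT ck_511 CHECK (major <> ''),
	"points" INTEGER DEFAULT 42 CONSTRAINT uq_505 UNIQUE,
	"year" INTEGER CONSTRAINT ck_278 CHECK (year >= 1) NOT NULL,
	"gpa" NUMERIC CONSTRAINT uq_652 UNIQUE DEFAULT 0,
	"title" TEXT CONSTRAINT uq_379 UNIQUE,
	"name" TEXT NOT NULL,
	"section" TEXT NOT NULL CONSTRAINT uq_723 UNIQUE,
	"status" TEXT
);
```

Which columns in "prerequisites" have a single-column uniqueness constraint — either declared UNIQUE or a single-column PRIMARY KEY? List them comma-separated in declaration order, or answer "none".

- grade: no UNIQUE or single-column PK constraint.
- points: part of a composite PRIMARY KEY — only the tuple is unique, not this column on its own.
- building: no UNIQUE or single-column PK constraint.
- gpa: part of a composite PRIMARY KEY — only the tuple is unique, not this column on its own.
- section: no UNIQUE or single-column PK constraint.
- year: part of a composite PRIMARY KEY — only the tuple is unique, not this column on its own.
- prerequisite_id: no UNIQUE or single-column PK constraint.

none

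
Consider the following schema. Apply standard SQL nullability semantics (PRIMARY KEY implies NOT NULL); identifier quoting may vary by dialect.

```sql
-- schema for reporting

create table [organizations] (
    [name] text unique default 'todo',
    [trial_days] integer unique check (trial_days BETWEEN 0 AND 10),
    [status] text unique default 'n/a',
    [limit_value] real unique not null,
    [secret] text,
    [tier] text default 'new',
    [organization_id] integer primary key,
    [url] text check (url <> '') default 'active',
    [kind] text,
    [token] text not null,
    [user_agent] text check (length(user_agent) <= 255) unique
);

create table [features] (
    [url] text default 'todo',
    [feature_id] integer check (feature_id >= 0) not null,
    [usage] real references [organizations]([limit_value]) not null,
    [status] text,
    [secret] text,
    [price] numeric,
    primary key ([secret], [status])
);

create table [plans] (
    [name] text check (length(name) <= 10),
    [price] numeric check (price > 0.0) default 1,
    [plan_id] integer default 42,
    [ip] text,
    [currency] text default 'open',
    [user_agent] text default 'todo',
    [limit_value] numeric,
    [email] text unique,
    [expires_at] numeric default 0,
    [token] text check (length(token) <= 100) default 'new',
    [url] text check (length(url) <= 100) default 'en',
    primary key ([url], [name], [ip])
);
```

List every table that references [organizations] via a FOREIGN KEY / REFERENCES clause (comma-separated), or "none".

- features.usage references organizations(limit_value).

features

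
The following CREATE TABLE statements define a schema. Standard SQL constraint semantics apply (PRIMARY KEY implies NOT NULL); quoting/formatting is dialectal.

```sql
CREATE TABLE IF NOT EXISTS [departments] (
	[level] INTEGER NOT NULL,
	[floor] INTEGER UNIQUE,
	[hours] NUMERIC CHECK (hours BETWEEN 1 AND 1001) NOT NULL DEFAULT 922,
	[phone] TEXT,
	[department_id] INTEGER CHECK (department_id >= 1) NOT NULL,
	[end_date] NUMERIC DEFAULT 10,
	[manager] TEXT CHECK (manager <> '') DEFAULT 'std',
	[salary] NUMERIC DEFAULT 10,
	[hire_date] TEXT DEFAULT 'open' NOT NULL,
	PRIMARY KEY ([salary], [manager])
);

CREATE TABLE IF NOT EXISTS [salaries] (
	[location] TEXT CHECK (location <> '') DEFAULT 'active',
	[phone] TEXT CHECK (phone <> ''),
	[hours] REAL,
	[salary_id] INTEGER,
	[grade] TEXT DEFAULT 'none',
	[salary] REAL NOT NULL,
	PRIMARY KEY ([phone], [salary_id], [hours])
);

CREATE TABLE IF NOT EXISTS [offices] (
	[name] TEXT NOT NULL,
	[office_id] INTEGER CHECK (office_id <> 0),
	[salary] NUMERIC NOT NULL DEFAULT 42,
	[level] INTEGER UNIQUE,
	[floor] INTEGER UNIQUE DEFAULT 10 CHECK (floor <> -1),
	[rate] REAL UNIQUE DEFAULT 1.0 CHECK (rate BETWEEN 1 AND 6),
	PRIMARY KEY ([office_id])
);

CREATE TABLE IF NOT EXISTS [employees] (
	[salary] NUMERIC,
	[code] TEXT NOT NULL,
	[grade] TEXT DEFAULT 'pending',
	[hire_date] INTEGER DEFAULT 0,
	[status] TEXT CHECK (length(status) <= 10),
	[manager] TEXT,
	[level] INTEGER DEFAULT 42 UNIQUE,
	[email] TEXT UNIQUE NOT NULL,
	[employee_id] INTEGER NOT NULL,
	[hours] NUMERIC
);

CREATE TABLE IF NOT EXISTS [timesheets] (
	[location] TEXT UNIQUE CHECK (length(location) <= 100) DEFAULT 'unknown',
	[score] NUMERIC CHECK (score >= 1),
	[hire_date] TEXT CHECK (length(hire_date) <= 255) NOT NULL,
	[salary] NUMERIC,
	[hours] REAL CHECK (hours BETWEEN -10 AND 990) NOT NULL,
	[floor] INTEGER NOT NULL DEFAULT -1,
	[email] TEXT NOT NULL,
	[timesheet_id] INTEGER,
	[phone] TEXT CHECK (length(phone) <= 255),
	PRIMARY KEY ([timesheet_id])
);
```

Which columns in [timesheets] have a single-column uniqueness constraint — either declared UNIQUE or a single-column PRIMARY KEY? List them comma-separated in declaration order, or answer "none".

- location: declared UNIQUE → unique.
- score: no UNIQUE or single-column PK constraint.
- hire_date: no UNIQUE or single-column PK constraint.
- salary: no UNIQUE or single-column PK constraint.
- hours: no UNIQUE or single-column PK constraint.
- floor: no UNIQUE or single-column PK constraint.
- email: no UNIQUE or single-column PK constraint.
- timesheet_id: single-column PRIMARY KEY → unique.
- phone: no UNIQUE or single-column PK constraint.

location, timesheet_id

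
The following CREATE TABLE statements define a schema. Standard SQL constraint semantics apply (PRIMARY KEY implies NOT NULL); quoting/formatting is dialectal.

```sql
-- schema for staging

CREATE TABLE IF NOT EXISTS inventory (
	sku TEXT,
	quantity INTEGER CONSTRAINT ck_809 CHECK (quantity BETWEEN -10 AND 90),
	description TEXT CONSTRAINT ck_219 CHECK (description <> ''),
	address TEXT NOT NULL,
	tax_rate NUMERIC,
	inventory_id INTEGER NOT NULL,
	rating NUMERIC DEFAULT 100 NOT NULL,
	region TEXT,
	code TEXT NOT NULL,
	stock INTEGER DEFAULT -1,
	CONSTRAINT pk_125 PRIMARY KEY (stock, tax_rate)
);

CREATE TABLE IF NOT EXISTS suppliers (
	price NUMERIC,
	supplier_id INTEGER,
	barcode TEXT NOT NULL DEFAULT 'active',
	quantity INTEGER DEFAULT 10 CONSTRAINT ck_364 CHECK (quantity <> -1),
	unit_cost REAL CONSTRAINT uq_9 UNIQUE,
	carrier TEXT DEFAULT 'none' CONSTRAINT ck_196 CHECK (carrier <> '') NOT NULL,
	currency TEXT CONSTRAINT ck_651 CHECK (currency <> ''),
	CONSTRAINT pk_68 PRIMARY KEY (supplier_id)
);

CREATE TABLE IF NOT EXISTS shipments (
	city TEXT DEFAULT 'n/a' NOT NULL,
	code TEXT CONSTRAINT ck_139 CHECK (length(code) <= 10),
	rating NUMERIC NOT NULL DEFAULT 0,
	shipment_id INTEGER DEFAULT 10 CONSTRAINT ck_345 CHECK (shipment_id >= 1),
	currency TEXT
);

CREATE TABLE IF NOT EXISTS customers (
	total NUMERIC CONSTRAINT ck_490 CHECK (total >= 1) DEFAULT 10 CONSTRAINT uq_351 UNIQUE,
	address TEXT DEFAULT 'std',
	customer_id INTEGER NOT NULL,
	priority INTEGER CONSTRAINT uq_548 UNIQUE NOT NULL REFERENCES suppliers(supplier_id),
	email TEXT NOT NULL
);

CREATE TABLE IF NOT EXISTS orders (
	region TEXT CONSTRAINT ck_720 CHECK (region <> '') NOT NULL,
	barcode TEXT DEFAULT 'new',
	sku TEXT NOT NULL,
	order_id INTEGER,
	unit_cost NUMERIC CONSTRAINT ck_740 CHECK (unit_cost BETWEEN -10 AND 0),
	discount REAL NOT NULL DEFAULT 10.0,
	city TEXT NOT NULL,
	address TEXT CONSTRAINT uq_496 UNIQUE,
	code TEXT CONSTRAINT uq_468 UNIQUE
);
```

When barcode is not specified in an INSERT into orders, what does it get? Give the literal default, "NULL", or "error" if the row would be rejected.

'new'

barcode has an explicit DEFAULT 'new'.
When the column is omitted from an INSERT, that default is used.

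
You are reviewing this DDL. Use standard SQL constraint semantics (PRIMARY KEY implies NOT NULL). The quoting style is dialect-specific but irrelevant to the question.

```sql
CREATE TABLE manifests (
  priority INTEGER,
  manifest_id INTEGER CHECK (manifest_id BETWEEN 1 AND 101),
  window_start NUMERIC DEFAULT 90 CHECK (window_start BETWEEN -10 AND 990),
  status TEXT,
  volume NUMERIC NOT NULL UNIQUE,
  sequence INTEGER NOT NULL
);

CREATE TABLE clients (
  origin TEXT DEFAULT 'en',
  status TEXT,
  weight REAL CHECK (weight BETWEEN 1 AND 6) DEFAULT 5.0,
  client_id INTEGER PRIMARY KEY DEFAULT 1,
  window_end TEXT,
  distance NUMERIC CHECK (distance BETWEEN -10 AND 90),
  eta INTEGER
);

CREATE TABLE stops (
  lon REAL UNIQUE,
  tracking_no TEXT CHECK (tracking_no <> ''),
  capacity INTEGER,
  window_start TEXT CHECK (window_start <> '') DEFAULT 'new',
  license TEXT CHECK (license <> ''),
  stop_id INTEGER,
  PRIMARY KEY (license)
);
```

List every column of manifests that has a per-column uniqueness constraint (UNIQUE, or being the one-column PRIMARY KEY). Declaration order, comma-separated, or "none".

volume

- priority: no UNIQUE or single-column PK constraint.
- manifest_id: no UNIQUE or single-column PK constraint.
- window_start: no UNIQUE or single-column PK constraint.
- status: no UNIQUE or single-column PK constraint.
- volume: declared UNIQUE → unique.
- sequence: no UNIQUE or single-column PK constraint.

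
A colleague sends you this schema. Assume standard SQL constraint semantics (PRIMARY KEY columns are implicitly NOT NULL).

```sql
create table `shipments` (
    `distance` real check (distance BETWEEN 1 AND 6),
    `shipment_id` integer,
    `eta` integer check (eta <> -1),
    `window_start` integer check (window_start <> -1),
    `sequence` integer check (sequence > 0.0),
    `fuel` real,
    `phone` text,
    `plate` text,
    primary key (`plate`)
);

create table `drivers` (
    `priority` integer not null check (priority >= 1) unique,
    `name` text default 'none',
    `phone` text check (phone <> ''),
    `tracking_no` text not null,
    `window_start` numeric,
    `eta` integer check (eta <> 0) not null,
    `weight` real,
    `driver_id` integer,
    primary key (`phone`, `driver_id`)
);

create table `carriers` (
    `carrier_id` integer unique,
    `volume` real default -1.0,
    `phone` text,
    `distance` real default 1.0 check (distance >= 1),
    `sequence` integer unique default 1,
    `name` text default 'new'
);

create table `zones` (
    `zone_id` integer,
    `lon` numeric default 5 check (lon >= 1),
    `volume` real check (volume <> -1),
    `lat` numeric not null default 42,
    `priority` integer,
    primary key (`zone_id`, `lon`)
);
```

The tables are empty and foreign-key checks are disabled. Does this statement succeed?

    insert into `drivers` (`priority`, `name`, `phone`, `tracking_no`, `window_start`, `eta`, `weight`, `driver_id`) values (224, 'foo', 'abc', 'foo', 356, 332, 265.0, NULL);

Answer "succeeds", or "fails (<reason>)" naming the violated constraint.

fails (NOT NULL on driver_id)

driver_id is explicitly set to NULL, but driver_id is part of the PRIMARY KEY (implied NOT NULL).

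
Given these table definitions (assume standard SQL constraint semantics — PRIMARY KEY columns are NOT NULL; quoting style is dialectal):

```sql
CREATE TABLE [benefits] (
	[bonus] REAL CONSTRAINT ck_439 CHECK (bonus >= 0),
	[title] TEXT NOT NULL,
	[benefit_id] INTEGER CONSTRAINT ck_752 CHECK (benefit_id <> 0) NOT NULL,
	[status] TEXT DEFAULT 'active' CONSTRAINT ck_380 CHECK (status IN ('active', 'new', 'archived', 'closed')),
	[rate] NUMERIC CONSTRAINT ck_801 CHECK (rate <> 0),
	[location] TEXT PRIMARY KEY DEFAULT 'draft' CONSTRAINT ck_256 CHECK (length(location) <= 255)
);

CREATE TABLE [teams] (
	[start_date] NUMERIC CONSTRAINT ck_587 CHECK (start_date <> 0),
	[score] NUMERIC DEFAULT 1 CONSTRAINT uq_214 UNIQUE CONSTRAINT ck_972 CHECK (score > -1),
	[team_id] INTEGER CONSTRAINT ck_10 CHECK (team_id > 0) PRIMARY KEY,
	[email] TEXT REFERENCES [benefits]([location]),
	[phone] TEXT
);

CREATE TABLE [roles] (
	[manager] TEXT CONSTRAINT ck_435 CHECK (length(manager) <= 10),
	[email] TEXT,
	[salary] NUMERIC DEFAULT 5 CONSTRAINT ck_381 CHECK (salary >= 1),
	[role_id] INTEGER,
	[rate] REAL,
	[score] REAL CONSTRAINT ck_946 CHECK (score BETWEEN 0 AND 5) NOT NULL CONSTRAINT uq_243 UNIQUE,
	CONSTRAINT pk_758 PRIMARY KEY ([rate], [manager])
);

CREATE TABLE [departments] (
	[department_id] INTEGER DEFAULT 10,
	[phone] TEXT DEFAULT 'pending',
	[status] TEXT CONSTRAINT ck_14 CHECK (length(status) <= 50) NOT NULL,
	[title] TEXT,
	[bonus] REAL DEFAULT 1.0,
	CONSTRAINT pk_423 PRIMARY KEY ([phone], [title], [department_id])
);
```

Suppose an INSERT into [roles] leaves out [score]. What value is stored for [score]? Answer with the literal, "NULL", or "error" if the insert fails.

score has no DEFAULT clause.
Omitting it would insert NULL, but it is declared NOT NULL, so the INSERT fails.

error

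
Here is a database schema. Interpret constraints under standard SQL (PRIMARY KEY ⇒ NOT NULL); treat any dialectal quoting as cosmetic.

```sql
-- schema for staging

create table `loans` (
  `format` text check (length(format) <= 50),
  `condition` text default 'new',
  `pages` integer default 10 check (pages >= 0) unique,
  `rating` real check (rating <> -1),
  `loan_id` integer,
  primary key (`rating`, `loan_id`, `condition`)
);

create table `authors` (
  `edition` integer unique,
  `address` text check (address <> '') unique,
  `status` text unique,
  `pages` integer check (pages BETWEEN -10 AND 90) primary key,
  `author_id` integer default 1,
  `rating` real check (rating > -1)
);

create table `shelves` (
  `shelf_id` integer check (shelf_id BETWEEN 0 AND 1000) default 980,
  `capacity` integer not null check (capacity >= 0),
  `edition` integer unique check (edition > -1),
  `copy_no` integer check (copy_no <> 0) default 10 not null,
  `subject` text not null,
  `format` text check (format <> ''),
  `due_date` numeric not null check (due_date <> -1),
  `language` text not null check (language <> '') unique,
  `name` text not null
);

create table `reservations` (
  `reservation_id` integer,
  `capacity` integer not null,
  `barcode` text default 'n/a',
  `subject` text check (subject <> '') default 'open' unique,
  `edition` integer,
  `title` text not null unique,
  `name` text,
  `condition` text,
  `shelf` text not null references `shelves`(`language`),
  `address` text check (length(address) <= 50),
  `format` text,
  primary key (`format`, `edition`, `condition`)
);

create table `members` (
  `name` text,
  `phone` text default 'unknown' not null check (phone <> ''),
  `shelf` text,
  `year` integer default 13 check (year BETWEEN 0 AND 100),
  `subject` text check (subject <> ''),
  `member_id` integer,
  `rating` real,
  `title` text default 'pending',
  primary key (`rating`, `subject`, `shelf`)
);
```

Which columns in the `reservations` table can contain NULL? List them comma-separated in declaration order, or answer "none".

reservation_id, barcode, subject, name, address

- reservation_id: no NOT NULL constraint applies → nullable.
- capacity: declared NOT NULL → not nullable.
- barcode: DEFAULT only fills an omitted column; an explicit NULL is still allowed → nullable.
- subject: CHECK does not forbid NULL (a CHECK constraint passes when its expression is NULL) → nullable.
- edition: part of the PRIMARY KEY, which implies NOT NULL → not nullable.
- title: declared NOT NULL → not nullable.
- name: no NOT NULL constraint applies → nullable.
- condition: part of the PRIMARY KEY, which implies NOT NULL → not nullable.
- shelf: declared NOT NULL → not nullable.
- address: CHECK does not forbid NULL (a CHECK constraint passes when its expression is NULL) → nullable.
- format: part of the PRIMARY KEY, which implies NOT NULL → not nullable.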